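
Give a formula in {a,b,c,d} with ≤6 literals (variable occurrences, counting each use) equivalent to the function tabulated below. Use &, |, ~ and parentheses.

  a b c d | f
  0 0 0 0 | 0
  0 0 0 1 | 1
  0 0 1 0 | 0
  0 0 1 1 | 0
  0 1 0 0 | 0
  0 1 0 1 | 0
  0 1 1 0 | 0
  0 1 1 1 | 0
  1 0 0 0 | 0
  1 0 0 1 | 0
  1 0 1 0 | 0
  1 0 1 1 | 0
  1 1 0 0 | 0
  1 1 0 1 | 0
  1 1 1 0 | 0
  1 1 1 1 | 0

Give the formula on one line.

((~b & ~c) & ((~a & d) & ~c))

  ~b = 1111000011110000
  ~c = 1100110011001100
  (~b & ~c) = 1100000011000000
  ~a = 1111111100000000
  (~a & d) = 0101010100000000
  ((~a & d) & ~c) = 0100010000000000
  ((~b & ~c) & ((~a & d) & ~c)) = 0100000000000000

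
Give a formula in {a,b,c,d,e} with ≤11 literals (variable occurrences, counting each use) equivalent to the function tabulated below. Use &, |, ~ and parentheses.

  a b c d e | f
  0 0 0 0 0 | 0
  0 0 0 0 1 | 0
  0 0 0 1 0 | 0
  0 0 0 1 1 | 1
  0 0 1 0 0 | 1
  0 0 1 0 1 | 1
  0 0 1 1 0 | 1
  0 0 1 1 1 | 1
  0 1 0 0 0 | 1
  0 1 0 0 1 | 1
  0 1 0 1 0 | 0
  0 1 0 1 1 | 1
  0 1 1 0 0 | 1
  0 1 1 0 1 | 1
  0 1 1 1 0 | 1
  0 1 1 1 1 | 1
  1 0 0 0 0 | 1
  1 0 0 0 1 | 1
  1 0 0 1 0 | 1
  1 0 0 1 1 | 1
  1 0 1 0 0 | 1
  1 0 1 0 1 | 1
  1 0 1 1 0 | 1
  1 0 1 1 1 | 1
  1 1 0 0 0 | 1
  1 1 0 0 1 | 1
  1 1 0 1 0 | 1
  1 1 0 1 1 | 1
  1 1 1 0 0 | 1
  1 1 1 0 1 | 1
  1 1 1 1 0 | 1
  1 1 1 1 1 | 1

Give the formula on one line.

(a | ((c | ((d & e) | ((a | ~d) & (d | b)))) & ~a))

  (d & e) = 00010001000100010001000100010001
  ~d = 11001100110011001100110011001100
  (a | ~d) = 11001100110011001111111111111111
  (d | b) = 00110011111111110011001111111111
  ((a | ~d) & (d | b)) = 00000000110011000011001111111111
  ((d & e) | ((a | ~d) & (d | b))) = 00010001110111010011001111111111
  (c | ((d & e) | ((a | ~d) & (d | b)))) = 00011111110111110011111111111111
  ~a = 11111111111111110000000000000000
  ((c | ((d & e) | ((a | ~d) & (d | b)))) & ~a) = 00011111110111110000000000000000
  (a | ((c | ((d & e) | ((a | ~d) & (d | b)))) & ~a)) = 00011111110111111111111111111111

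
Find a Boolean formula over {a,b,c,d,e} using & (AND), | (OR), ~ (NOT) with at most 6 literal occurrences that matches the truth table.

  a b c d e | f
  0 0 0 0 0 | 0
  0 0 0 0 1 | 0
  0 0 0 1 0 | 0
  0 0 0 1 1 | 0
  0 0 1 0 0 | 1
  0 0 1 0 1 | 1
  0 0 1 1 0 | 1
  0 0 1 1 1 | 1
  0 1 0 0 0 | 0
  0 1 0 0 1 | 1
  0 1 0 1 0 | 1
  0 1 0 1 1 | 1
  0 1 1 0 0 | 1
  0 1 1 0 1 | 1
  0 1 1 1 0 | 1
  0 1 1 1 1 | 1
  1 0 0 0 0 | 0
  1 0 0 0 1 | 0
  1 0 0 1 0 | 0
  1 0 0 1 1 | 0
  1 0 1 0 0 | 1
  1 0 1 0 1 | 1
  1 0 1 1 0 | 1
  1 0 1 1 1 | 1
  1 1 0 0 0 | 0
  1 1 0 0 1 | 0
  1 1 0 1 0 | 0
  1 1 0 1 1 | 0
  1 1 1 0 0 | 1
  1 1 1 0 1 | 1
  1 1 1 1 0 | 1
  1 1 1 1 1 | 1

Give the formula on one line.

  ~a = 11111111111111110000000000000000
  (~a & e) = 01010101010101010000000000000000
  ((~a & e) | d) = 01110111011101110011001100110011
  (b & ~a) = 00000000111111110000000000000000
  (((~a & e) | d) & (b & ~a)) = 00000000011101110000000000000000
  ((((~a & e) | d) & (b & ~a)) | c) = 00001111011111110000111100001111

((((~a & e) | d) & (b & ~a)) | c)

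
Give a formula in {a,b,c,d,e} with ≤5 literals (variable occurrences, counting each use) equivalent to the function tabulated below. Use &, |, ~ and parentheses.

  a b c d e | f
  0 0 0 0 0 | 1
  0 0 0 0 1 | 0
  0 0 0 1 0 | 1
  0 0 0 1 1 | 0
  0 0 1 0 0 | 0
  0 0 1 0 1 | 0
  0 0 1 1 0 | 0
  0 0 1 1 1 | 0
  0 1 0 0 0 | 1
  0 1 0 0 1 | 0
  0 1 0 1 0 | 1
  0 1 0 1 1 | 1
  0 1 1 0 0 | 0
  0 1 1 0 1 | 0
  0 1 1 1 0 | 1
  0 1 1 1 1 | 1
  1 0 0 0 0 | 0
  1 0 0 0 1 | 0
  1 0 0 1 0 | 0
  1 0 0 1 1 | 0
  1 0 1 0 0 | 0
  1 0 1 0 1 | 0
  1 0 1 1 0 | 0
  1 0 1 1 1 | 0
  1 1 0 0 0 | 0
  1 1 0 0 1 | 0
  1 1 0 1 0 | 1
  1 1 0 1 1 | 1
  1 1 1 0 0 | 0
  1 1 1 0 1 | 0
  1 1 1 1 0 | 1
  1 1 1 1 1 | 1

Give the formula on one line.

((d & b) | ((~e & ~c) & ~a))

  (d & b) = 00000000001100110000000000110011
  ~e = 10101010101010101010101010101010
  ~c = 11110000111100001111000011110000
  (~e & ~c) = 10100000101000001010000010100000
  ~a = 11111111111111110000000000000000
  ((~e & ~c) & ~a) = 10100000101000000000000000000000
  ((d & b) | ((~e & ~c) & ~a)) = 10100000101100110000000000110011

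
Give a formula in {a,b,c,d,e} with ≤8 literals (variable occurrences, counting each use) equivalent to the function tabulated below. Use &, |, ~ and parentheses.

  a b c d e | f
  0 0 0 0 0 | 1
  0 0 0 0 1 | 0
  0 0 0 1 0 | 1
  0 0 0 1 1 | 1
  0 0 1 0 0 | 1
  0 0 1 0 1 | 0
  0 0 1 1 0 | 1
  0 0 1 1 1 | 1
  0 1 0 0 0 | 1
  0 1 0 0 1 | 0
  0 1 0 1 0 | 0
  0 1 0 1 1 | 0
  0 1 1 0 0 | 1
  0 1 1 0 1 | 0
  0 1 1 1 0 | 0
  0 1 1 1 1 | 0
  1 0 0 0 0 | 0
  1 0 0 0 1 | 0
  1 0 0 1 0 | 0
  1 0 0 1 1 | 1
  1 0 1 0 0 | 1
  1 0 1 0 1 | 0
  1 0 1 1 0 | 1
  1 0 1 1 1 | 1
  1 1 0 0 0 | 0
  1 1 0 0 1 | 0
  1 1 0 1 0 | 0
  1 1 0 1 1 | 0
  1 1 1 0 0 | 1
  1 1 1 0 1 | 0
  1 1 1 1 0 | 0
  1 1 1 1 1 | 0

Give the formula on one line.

  ~b = 11111111000000001111111100000000
  (d & ~b) = 00110011000000000011001100000000
  ~e = 10101010101010101010101010101010
  ~d = 11001100110011001100110011001100
  (~e & ~d) = 10001000100010001000100010001000
  ((d & ~b) | (~e & ~d)) = 10111011100010001011101110001000
  ~a = 11111111111111110000000000000000
  (c | ~a) = 11111111111111110000111100001111
  ((c | ~a) | e) = 11111111111111110101111101011111
  (((d & ~b) | (~e & ~d)) & ((c | ~a) | e)) = 10111011100010000001101100001000

(((d & ~b) | (~e & ~d)) & ((c | ~a) | e))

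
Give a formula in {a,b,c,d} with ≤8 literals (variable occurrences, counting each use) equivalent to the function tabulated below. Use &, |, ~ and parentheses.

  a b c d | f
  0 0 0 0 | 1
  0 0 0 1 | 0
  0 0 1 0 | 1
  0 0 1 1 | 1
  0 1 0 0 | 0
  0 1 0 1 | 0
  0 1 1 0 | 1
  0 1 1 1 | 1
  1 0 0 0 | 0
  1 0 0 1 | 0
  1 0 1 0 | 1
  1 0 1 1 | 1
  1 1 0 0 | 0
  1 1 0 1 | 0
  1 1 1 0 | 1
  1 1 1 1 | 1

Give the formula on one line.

  ~b = 1111000011110000
  ~d = 1010101010101010
  (~b & ~d) = 1010000010100000
  ~a = 1111111100000000
  (~b & ~a) = 1111000000000000
  ((~b & ~a) | d) = 1111010101010101
  (((~b & ~a) | d) | b) = 1111111101011111
  ((~b & ~d) & (((~b & ~a) | d) | b)) = 1010000000000000
  (c | ((~b & ~d) & (((~b & ~a) | d) | b))) = 1011001100110011

(c | ((~b & ~d) & (((~b & ~a) | d) | b)))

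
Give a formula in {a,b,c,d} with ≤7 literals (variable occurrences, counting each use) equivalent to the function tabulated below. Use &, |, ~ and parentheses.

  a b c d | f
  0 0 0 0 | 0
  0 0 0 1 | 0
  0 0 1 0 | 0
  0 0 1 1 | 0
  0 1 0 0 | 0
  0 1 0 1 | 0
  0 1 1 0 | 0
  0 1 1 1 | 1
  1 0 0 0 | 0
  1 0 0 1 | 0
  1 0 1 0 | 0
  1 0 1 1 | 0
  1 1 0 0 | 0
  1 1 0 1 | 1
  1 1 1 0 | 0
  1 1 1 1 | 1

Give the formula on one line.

  ~a = 1111111100000000
  (~a & c) = 0011001100000000
  (a | (~a & c)) = 0011001111111111
  ((a | (~a & c)) & d) = 0001000101010101
  (((a | (~a & c)) & d) & b) = 0000000100000101

(((a | (~a & c)) & d) & b)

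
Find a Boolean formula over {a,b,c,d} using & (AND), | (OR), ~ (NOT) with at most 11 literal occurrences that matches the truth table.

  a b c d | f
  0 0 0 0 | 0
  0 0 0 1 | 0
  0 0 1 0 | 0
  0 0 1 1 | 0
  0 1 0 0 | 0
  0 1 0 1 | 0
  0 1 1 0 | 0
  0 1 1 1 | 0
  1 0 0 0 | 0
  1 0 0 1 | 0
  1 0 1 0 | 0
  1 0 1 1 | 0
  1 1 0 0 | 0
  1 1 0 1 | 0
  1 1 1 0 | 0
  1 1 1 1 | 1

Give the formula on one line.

  ~a = 1111111100000000
  (~a & b) = 0000111100000000
  (d & (~a & b)) = 0000010100000000
  (b & a) = 0000000000001111
  ((b & a) & c) = 0000000000000011
  ((d & (~a & b)) | ((b & a) & c)) = 0000010100000011
  (a & ((d & (~a & b)) | ((b & a) & c))) = 0000000000000011
  (d & (a & ((d & (~a & b)) | ((b & a) & c)))) = 0000000000000001

(d & (a & ((d & (~a & b)) | ((b & a) & c))))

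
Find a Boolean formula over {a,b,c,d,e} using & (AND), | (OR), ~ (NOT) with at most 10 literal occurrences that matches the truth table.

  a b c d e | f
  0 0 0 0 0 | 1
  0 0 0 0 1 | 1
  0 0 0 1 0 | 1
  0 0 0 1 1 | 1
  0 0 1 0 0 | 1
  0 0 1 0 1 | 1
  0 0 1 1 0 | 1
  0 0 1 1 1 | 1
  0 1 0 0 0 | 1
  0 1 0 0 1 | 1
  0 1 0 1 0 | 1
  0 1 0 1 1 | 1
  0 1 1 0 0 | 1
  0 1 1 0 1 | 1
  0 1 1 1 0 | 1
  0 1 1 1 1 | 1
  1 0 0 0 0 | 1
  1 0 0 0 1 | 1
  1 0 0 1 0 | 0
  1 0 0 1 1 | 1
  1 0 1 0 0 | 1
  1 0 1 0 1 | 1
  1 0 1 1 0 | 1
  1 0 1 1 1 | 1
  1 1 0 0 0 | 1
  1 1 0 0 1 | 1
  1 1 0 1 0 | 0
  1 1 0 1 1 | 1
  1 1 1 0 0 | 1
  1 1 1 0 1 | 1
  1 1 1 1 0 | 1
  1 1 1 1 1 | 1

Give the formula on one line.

  ~d = 11001100110011001100110011001100
  (c | ~d) = 11001111110011111100111111001111
  (e | (c | ~d)) = 11011111110111111101111111011111
  ~c = 11110000111100001111000011110000
  (e | ~c) = 11110101111101011111010111110101
  ((e | ~c) | d) = 11110111111101111111011111110111
  ~a = 11111111111111110000000000000000
  (((e | ~c) | d) & ~a) = 11110111111101110000000000000000
  ((e | (c | ~d)) | (((e | ~c) | d) & ~a)) = 11111111111111111101111111011111

((e | (c | ~d)) | (((e | ~c) | d) & ~a))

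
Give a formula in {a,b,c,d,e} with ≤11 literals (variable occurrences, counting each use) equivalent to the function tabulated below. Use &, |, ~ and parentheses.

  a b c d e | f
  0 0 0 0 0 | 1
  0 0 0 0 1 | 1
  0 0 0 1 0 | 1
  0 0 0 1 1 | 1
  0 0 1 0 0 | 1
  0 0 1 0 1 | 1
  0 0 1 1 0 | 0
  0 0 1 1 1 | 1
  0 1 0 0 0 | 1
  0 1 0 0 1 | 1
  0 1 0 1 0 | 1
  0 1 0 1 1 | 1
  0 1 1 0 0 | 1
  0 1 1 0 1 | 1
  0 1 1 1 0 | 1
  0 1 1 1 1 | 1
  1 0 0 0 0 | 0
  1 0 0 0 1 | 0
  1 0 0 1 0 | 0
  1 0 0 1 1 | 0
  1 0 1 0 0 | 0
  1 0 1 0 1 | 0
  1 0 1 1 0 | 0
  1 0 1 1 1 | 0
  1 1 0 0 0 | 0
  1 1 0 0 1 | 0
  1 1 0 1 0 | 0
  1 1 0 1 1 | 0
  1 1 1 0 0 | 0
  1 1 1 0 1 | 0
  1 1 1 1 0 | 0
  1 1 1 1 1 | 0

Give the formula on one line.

  ~d = 11001100110011001100110011001100
  (~d | b) = 11001100111111111100110011111111
  ((~d | b) & c) = 00001100000011110000110000001111
  ~a = 11111111111111110000000000000000
  ~e = 10101010101010101010101010101010
  (~a & ~e) = 10101010101010100000000000000000
  ~c = 11110000111100001111000011110000
  ((~a & ~e) & ~c) = 10100000101000000000000000000000
  (((~d | b) & c) | ((~a & ~e) & ~c)) = 10101100101011110000110000001111
  ((((~d | b) & c) | ((~a & ~e) & ~c)) | e) = 11111101111111110101110101011111
  (((((~d | b) & c) | ((~a & ~e) & ~c)) | e) & ~a) = 11111101111111110000000000000000

(((((~d | b) & c) | ((~a & ~e) & ~c)) | e) & ~a)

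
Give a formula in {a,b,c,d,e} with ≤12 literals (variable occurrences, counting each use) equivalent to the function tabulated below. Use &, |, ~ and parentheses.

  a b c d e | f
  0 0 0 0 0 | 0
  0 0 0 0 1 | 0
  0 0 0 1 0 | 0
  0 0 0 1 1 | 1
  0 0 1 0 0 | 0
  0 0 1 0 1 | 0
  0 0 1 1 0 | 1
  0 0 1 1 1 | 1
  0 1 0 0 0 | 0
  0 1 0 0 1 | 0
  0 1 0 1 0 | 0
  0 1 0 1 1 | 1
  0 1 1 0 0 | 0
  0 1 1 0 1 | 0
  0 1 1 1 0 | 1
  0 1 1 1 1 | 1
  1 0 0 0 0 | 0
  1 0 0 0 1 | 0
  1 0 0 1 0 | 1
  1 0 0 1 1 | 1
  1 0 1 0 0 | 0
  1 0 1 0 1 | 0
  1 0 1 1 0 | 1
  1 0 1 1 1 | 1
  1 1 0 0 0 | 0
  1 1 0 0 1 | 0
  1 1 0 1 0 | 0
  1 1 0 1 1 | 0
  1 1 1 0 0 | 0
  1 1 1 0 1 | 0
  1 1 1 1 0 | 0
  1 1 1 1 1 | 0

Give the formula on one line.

  (e | c) = 01011111010111110101111101011111
  ((e | c) | a) = 01011111010111111111111111111111
  ~b = 11111111000000001111111100000000
  ~a = 11111111111111110000000000000000
  (~b | ~a) = 11111111111111111111111100000000
  (((e | c) | a) & (~b | ~a)) = 01011111010111111111111100000000
  ~d = 11001100110011001100110011001100
  (c | a) = 00001111000011111111111111111111
  (~d & (c | a)) = 00001100000011001100110011001100
  ((((e | c) | a) & (~b | ~a)) | (~d & (c | a))) = 01011111010111111111111111001100
  (((((e | c) | a) & (~b | ~a)) | (~d & (c | a))) & d) = 00010011000100110011001100000000

(((((e | c) | a) & (~b | ~a)) | (~d & (c | a))) & d)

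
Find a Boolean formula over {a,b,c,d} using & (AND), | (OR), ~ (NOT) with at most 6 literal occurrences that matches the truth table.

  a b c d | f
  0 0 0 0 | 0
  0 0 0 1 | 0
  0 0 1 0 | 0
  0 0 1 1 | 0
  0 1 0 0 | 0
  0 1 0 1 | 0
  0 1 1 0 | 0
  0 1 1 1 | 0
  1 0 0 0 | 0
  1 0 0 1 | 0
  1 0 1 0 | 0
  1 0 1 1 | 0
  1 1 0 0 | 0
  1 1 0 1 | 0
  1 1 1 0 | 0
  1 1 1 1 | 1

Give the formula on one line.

  (a & b) = 0000000000001111
  ((a & b) & c) = 0000000000000011
  (((a & b) & c) & d) = 0000000000000001

(((a & b) & c) & d)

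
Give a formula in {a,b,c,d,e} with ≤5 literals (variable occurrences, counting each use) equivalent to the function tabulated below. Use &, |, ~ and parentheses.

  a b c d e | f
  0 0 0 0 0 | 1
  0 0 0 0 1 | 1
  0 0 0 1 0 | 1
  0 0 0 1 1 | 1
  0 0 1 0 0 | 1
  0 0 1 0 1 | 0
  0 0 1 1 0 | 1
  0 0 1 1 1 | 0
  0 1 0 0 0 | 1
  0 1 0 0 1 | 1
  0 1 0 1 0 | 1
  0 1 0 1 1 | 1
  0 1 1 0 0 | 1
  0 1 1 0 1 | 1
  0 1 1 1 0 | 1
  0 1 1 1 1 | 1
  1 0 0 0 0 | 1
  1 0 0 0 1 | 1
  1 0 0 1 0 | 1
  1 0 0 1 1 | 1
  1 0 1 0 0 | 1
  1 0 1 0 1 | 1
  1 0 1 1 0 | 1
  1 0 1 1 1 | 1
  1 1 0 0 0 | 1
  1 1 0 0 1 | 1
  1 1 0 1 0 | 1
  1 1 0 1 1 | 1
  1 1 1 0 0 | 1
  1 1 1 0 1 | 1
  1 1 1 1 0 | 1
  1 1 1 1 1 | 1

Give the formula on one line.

((b | a) | (~c | (~e & ~b)))

  (b | a) = 00000000111111111111111111111111
  ~c = 11110000111100001111000011110000
  ~e = 10101010101010101010101010101010
  ~b = 11111111000000001111111100000000
  (~e & ~b) = 10101010000000001010101000000000
  (~c | (~e & ~b)) = 11111010111100001111101011110000
  ((b | a) | (~c | (~e & ~b))) = 11111010111111111111111111111111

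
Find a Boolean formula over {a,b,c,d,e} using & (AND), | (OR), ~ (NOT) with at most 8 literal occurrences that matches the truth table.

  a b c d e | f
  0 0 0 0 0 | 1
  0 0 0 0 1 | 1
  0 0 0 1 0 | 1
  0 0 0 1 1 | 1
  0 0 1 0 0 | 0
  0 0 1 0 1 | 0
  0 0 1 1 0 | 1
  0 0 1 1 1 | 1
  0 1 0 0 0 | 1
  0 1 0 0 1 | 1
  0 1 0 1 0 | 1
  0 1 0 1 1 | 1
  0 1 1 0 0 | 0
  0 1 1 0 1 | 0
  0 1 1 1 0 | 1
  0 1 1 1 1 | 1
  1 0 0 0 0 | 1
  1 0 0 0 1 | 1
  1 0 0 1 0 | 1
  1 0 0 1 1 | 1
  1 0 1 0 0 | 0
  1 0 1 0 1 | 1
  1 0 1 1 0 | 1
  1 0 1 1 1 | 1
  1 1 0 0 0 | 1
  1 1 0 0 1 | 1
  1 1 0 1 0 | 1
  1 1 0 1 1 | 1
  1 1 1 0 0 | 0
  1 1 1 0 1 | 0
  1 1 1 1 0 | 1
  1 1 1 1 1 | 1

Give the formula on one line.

(d | (~c | (e & (a & ~b))))

  ~c = 11110000111100001111000011110000
  ~b = 11111111000000001111111100000000
  (a & ~b) = 00000000000000001111111100000000
  (e & (a & ~b)) = 00000000000000000101010100000000
  (~c | (e & (a & ~b))) = 11110000111100001111010111110000
  (d | (~c | (e & (a & ~b)))) = 11110011111100111111011111110011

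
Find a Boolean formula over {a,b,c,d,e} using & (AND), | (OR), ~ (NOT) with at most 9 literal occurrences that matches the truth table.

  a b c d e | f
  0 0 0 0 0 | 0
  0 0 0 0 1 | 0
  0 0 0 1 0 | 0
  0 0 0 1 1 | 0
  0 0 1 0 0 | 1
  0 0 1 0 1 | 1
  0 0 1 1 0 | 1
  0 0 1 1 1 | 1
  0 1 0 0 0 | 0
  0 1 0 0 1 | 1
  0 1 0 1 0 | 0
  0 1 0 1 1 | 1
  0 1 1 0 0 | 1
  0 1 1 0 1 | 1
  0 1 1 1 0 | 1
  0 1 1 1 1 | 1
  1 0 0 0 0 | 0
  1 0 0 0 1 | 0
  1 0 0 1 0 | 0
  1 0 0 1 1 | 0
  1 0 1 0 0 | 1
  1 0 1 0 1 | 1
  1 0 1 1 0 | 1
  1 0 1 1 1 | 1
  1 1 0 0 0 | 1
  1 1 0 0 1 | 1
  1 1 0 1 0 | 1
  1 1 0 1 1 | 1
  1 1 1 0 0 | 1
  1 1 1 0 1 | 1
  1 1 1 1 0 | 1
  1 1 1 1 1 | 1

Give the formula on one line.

(c | ((b | ~e) & ((a & b) | (e & (d | b)))))

  ~e = 10101010101010101010101010101010
  (b | ~e) = 10101010111111111010101011111111
  (a & b) = 00000000000000000000000011111111
  (d | b) = 00110011111111110011001111111111
  (e & (d | b)) = 00010001010101010001000101010101
  ((a & b) | (e & (d | b))) = 00010001010101010001000111111111
  ((b | ~e) & ((a & b) | (e & (d | b)))) = 00000000010101010000000011111111
  (c | ((b | ~e) & ((a & b) | (e & (d | b))))) = 00001111010111110000111111111111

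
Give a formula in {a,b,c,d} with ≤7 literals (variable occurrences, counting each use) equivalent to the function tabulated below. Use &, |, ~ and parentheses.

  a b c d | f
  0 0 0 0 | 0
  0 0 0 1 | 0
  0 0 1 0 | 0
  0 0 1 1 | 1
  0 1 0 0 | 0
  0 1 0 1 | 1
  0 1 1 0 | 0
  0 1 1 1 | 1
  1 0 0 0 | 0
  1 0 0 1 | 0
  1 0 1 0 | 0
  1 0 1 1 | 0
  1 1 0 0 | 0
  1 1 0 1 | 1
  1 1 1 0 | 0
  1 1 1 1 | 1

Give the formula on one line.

((~a | b) & ((c | b) & d))

  ~a = 1111111100000000
  (~a | b) = 1111111100001111
  (c | b) = 0011111100111111
  ((c | b) & d) = 0001010100010101
  ((~a | b) & ((c | b) & d)) = 0001010100000101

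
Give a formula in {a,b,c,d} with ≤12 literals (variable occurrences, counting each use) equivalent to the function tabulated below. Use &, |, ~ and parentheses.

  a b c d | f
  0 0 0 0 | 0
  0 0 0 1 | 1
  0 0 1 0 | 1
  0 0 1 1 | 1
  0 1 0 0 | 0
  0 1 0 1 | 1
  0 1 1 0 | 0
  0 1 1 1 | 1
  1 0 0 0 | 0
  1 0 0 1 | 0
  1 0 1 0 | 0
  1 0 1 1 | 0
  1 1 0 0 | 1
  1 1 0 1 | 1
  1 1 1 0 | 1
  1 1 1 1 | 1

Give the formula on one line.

((((~b & (~d & ~a)) & c) | (a & b)) | ((b | ~a) & d))

  ~b = 1111000011110000
  ~d = 1010101010101010
  ~a = 1111111100000000
  (~d & ~a) = 1010101000000000
  (~b & (~d & ~a)) = 1010000000000000
  ((~b & (~d & ~a)) & c) = 0010000000000000
  (a & b) = 0000000000001111
  (((~b & (~d & ~a)) & c) | (a & b)) = 0010000000001111
  (b | ~a) = 1111111100001111
  ((b | ~a) & d) = 0101010100000101
  ((((~b & (~d & ~a)) & c) | (a & b)) | ((b | ~a) & d)) = 0111010100001111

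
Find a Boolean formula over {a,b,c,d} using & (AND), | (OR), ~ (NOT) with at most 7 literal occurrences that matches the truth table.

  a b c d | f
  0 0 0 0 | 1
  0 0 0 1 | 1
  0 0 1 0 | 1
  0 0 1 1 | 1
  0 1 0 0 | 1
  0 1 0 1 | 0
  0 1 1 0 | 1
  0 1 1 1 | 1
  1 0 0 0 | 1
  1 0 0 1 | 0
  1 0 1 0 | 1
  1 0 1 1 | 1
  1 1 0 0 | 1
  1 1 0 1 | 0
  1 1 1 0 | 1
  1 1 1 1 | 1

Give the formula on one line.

(((~b & d) & ~a) | (c | ~d))

  ~b = 1111000011110000
  (~b & d) = 0101000001010000
  ~a = 1111111100000000
  ((~b & d) & ~a) = 0101000000000000
  ~d = 1010101010101010
  (c | ~d) = 1011101110111011
  (((~b & d) & ~a) | (c | ~d)) = 1111101110111011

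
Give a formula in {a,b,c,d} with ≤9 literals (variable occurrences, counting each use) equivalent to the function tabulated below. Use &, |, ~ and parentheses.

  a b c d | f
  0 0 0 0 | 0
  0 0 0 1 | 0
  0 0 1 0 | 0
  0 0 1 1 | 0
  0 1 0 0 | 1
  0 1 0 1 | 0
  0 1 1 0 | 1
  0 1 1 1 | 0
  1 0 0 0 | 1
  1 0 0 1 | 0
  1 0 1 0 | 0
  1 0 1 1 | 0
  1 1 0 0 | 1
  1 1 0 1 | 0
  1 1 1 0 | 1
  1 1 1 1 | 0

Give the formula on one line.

  (a & b) = 0000000000001111
  (d & c) = 0001000100010001
  ~c = 1100110011001100
  (~c & a) = 0000000011001100
  ((d & c) | (~c & a)) = 0001000111011101
  ((a & b) | ((d & c) | (~c & a))) = 0001000111011111
  (b | d) = 0101111101011111
  (((a & b) | ((d & c) | (~c & a))) | (b | d)) = 0101111111011111
  ~d = 1010101010101010
  ((((a & b) | ((d & c) | (~c & a))) | (b | d)) & ~d) = 0000101010001010

((((a & b) | ((d & c) | (~c & a))) | (b | d)) & ~d)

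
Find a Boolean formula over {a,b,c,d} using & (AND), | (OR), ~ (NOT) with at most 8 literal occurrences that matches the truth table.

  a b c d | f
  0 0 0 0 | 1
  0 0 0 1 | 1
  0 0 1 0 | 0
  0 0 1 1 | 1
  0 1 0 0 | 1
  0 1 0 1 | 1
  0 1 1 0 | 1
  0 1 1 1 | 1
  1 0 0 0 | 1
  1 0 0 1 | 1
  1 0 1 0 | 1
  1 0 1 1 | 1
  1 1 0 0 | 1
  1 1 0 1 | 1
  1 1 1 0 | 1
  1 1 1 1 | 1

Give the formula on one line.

(b | ((~d & ~c) | (a | d)))

  ~d = 1010101010101010
  ~c = 1100110011001100
  (~d & ~c) = 1000100010001000
  (a | d) = 0101010111111111
  ((~d & ~c) | (a | d)) = 1101110111111111
  (b | ((~d & ~c) | (a | d))) = 1101111111111111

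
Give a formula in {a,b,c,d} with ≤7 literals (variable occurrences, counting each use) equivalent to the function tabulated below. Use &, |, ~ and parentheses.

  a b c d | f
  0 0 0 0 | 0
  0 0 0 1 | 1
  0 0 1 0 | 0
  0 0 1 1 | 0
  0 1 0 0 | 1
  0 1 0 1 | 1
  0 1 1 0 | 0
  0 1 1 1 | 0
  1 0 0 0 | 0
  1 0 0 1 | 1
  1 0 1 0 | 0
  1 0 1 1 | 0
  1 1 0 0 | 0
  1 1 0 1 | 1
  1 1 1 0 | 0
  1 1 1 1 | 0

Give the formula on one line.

(((~a & b) | d) & ~c)

  ~a = 1111111100000000
  (~a & b) = 0000111100000000
  ((~a & b) | d) = 0101111101010101
  ~c = 1100110011001100
  (((~a & b) | d) & ~c) = 0100110001000100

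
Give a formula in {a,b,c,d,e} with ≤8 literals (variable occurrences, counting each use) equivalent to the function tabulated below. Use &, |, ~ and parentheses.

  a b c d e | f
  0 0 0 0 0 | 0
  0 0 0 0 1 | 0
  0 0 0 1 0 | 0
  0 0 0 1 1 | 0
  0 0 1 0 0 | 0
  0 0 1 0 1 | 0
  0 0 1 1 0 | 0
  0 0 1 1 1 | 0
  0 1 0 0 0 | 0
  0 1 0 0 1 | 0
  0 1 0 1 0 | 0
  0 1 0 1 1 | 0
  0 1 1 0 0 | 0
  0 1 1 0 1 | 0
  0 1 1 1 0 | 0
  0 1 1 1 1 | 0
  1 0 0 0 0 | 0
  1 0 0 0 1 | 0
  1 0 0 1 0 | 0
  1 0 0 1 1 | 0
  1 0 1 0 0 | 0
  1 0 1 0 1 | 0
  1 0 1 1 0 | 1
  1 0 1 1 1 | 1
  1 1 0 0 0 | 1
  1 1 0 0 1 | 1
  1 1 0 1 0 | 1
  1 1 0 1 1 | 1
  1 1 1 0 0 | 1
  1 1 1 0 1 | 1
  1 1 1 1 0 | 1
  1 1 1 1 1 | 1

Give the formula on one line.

((((a & d) & (a & c)) | b) & a)

  (a & d) = 00000000000000000011001100110011
  (a & c) = 00000000000000000000111100001111
  ((a & d) & (a & c)) = 00000000000000000000001100000011
  (((a & d) & (a & c)) | b) = 00000000111111110000001111111111
  ((((a & d) & (a & c)) | b) & a) = 00000000000000000000001111111111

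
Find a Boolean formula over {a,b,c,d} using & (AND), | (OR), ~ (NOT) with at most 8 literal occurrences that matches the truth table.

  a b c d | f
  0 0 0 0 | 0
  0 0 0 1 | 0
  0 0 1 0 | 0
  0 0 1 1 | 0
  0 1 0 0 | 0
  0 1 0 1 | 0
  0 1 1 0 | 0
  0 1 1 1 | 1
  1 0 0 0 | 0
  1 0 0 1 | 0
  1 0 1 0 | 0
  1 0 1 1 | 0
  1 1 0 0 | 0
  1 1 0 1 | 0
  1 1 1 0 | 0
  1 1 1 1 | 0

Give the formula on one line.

  ~a = 1111111100000000
  (~a & d) = 0101010100000000
  ~c = 1100110011001100
  (b & c) = 0000001100000011
  (~c | (b & c)) = 1100111111001111
  ((~a & d) & (~c | (b & c))) = 0100010100000000
  (c & ((~a & d) & (~c | (b & c)))) = 0000000100000000

(c & ((~a & d) & (~c | (b & c))))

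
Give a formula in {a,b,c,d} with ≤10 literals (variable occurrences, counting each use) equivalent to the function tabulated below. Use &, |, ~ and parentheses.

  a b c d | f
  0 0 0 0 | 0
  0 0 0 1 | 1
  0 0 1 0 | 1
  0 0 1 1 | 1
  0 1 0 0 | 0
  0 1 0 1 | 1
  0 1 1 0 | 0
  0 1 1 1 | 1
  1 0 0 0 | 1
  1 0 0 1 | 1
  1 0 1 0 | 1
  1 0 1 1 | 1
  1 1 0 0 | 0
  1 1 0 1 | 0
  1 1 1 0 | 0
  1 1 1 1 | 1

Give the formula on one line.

  (c | a) = 0011001111111111
  ~b = 1111000011110000
  ((c | a) & ~b) = 0011000011110000
  ~a = 1111111100000000
  (~a & d) = 0101010100000000
  ~c = 1100110011001100
  ((~a & d) & ~c) = 0100010000000000
  (d & c) = 0001000100010001
  (((~a & d) & ~c) | (d & c)) = 0101010100010001
  (((c | a) & ~b) | (((~a & d) & ~c) | (d & c))) = 0111010111110001

(((c | a) & ~b) | (((~a & d) & ~c) | (d & c)))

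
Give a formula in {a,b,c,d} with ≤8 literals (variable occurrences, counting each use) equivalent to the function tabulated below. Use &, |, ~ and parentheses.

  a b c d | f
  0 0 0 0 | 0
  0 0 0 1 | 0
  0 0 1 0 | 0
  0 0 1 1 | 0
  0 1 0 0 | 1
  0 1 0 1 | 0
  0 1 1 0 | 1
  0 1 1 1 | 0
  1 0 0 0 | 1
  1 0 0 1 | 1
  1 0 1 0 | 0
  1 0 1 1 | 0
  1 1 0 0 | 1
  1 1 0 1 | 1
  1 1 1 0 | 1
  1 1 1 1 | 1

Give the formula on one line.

((~d | a) & ((~c & a) | b))

  ~d = 1010101010101010
  (~d | a) = 1010101011111111
  ~c = 1100110011001100
  (~c & a) = 0000000011001100
  ((~c & a) | b) = 0000111111001111
  ((~d | a) & ((~c & a) | b)) = 0000101011001111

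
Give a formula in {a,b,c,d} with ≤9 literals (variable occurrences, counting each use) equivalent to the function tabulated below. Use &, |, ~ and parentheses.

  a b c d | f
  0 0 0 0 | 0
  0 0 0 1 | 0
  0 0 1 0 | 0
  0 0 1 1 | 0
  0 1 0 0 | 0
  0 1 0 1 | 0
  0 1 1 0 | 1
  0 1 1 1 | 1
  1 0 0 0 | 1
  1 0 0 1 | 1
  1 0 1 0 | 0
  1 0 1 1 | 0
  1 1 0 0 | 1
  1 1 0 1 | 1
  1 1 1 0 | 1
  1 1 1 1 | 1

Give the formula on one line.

((~c & (a | c)) | (b & (a | c)))

  ~c = 1100110011001100
  (a | c) = 0011001111111111
  (~c & (a | c)) = 0000000011001100
  (b & (a | c)) = 0000001100001111
  ((~c & (a | c)) | (b & (a | c))) = 0000001111001111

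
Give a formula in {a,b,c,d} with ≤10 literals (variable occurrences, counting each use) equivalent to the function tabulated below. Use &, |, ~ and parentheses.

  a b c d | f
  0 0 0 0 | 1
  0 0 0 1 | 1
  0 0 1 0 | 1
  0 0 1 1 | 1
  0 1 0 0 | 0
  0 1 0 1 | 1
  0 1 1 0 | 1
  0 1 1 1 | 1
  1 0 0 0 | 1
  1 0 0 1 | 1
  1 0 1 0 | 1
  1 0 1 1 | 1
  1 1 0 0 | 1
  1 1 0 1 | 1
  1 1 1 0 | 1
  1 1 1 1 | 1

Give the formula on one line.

  (a | c) = 0011001111111111
  ~c = 1100110011001100
  ~b = 1111000011110000
  ~d = 1010101010101010
  (~b | ~d) = 1111101011111010
  (~c | (~b | ~d)) = 1111111011111110
  ((a | c) & (~c | (~b | ~d))) = 0011001011111110
  (a & ((a | c) & (~c | (~b | ~d)))) = 0000000011111110
  (d | c) = 0111011101110111
  (~b | (d | c)) = 1111011111110111
  ((a & ((a | c) & (~c | (~b | ~d)))) | (~b | (d | c))) = 1111011111111111

((a & ((a | c) & (~c | (~b | ~d)))) | (~b | (d | c)))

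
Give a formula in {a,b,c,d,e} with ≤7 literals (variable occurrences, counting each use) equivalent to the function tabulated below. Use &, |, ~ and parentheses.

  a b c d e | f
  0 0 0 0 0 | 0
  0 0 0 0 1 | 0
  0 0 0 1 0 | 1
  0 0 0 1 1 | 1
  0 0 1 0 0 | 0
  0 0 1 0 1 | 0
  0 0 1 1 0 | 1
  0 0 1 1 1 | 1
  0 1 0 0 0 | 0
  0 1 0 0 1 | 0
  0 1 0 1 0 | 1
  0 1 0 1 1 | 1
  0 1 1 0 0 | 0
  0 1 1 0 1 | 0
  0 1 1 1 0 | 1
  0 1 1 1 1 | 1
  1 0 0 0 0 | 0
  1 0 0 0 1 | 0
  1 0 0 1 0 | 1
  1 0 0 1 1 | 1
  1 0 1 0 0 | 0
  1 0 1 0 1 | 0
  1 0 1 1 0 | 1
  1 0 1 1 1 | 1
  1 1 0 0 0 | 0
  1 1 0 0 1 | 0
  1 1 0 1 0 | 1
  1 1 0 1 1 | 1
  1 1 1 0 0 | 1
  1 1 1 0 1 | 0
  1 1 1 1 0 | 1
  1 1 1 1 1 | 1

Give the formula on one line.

(((c & (a | ~c)) & (b & ~e)) | d)

  ~c = 11110000111100001111000011110000
  (a | ~c) = 11110000111100001111111111111111
  (c & (a | ~c)) = 00000000000000000000111100001111
  ~e = 10101010101010101010101010101010
  (b & ~e) = 00000000101010100000000010101010
  ((c & (a | ~c)) & (b & ~e)) = 00000000000000000000000000001010
  (((c & (a | ~c)) & (b & ~e)) | d) = 00110011001100110011001100111011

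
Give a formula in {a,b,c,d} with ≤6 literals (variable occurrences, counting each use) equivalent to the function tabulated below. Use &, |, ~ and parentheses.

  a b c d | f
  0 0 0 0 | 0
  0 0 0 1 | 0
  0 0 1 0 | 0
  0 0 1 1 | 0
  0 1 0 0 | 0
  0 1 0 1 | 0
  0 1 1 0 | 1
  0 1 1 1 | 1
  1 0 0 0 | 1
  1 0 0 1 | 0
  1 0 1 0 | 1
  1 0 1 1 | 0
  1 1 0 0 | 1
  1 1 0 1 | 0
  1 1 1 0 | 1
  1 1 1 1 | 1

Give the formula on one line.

((a & ~d) | (c & b))

  ~d = 1010101010101010
  (a & ~d) = 0000000010101010
  (c & b) = 0000001100000011
  ((a & ~d) | (c & b)) = 0000001110101011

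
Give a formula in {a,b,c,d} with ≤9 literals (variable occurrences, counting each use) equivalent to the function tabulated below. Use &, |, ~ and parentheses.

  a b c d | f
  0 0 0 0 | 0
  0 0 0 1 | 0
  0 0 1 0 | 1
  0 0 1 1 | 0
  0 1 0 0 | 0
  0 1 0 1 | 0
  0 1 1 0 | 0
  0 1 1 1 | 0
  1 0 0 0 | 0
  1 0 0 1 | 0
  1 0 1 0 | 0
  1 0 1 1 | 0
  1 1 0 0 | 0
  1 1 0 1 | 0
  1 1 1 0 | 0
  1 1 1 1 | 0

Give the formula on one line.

((~b & (~a & (c | d))) & ((~b & ~d) | (b & a)))

  ~b = 1111000011110000
  ~a = 1111111100000000
  (c | d) = 0111011101110111
  (~a & (c | d)) = 0111011100000000
  (~b & (~a & (c | d))) = 0111000000000000
  ~d = 1010101010101010
  (~b & ~d) = 1010000010100000
  (b & a) = 0000000000001111
  ((~b & ~d) | (b & a)) = 1010000010101111
  ((~b & (~a & (c | d))) & ((~b & ~d) | (b & a))) = 0010000000000000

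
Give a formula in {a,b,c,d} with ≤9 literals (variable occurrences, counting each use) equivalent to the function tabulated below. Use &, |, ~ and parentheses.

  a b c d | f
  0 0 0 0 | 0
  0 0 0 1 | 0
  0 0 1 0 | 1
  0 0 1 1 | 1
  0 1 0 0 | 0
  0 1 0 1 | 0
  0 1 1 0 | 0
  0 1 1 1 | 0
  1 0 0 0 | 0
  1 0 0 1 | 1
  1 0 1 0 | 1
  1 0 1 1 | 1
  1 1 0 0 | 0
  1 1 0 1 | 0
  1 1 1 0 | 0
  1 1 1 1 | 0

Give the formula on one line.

(((d | c) | b) & (~b & (a | c)))

  (d | c) = 0111011101110111
  ((d | c) | b) = 0111111101111111
  ~b = 1111000011110000
  (a | c) = 0011001111111111
  (~b & (a | c)) = 0011000011110000
  (((d | c) | b) & (~b & (a | c))) = 0011000001110000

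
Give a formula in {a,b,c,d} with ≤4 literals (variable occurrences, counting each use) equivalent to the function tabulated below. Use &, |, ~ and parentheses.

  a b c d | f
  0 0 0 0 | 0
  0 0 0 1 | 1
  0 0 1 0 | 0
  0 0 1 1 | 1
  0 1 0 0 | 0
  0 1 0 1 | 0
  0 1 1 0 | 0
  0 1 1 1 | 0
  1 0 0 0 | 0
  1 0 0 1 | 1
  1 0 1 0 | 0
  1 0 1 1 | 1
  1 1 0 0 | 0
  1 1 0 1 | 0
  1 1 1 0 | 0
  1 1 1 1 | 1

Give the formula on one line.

((~b | (a & c)) & d)

  ~b = 1111000011110000
  (a & c) = 0000000000110011
  (~b | (a & c)) = 1111000011110011
  ((~b | (a & c)) & d) = 0101000001010001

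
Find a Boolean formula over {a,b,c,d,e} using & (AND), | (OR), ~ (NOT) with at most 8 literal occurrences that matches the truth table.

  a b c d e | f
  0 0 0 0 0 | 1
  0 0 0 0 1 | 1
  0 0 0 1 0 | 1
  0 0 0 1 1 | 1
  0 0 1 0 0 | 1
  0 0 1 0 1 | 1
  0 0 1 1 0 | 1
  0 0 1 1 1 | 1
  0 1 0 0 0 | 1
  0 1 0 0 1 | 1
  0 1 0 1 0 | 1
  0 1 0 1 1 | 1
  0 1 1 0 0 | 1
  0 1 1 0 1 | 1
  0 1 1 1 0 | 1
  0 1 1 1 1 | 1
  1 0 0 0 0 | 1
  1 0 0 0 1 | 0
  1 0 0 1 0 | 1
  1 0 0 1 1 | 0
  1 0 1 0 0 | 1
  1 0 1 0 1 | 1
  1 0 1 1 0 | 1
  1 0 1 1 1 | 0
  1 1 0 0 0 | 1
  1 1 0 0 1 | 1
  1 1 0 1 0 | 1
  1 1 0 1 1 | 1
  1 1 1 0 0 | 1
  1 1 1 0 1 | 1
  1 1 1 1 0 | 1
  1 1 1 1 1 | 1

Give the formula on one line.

(~a | (((c & ~d) | (b | (~e & d))) | ~e))

  ~a = 11111111111111110000000000000000
  ~d = 11001100110011001100110011001100
  (c & ~d) = 00001100000011000000110000001100
  ~e = 10101010101010101010101010101010
  (~e & d) = 00100010001000100010001000100010
  (b | (~e & d)) = 00100010111111110010001011111111
  ((c & ~d) | (b | (~e & d))) = 00101110111111110010111011111111
  (((c & ~d) | (b | (~e & d))) | ~e) = 10101110111111111010111011111111
  (~a | (((c & ~d) | (b | (~e & d))) | ~e)) = 11111111111111111010111011111111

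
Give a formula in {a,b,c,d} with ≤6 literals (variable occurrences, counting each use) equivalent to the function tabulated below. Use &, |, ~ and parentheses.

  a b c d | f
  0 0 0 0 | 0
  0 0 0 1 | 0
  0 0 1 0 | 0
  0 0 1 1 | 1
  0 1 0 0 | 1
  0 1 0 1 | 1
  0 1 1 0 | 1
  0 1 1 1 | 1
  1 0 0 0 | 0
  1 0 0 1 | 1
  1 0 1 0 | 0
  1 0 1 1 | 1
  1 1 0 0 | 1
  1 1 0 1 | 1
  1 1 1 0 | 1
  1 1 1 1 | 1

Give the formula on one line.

  (b | a) = 0000111111111111
  (c | (b | a)) = 0011111111111111
  (b | d) = 0101111101011111
  ((c | (b | a)) & (b | d)) = 0001111101011111

((c | (b | a)) & (b | d))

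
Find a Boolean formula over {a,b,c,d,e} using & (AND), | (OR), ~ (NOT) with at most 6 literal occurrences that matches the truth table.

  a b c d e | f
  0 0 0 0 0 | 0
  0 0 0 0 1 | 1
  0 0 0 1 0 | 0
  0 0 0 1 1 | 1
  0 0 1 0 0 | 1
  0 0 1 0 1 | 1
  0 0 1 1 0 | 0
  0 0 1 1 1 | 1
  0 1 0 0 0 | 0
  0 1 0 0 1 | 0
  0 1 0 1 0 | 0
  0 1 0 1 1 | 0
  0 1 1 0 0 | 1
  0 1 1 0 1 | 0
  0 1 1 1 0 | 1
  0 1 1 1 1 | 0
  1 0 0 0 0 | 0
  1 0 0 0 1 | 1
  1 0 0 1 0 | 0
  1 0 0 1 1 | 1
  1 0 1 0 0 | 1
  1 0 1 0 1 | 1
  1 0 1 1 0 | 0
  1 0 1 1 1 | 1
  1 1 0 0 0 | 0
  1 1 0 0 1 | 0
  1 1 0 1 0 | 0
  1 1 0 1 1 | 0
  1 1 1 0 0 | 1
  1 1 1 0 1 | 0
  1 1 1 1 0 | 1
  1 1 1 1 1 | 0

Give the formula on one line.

  ~e = 10101010101010101010101010101010
  ~d = 11001100110011001100110011001100
  (~d | b) = 11001100111111111100110011111111
  (c & (~d | b)) = 00001100000011110000110000001111
  (~e & (c & (~d | b))) = 00001000000010100000100000001010
  ~b = 11111111000000001111111100000000
  (~b & e) = 01010101000000000101010100000000
  ((~e & (c & (~d | b))) | (~b & e)) = 01011101000010100101110100001010

((~e & (c & (~d | b))) | (~b & e))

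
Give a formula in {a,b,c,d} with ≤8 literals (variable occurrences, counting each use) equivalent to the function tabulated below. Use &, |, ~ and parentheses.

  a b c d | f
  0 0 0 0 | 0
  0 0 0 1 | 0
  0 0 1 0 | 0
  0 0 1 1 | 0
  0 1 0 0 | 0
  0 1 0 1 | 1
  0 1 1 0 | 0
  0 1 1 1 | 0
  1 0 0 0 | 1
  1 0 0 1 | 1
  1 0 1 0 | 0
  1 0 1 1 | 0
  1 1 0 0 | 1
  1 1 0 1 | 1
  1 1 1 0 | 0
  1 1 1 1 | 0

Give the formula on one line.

((~c & (b | (~b & a))) & (d | a))

  ~c = 1100110011001100
  ~b = 1111000011110000
  (~b & a) = 0000000011110000
  (b | (~b & a)) = 0000111111111111
  (~c & (b | (~b & a))) = 0000110011001100
  (d | a) = 0101010111111111
  ((~c & (b | (~b & a))) & (d | a)) = 0000010011001100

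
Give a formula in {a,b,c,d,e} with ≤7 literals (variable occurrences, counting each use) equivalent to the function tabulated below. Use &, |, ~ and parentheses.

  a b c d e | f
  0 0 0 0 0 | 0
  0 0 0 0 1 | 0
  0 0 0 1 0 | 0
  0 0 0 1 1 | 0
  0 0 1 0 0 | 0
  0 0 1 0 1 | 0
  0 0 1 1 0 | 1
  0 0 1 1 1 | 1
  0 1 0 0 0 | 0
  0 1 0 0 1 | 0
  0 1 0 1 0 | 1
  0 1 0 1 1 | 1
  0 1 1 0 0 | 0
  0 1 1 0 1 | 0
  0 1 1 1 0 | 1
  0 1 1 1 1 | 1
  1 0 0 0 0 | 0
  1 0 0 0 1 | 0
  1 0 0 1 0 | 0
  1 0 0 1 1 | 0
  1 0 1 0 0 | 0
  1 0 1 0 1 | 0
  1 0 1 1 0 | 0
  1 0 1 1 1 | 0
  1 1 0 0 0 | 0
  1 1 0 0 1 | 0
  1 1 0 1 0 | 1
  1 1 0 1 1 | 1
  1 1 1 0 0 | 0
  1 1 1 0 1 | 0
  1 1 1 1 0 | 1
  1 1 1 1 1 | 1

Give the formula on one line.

(((c & ~a) | b) & d)

  ~a = 11111111111111110000000000000000
  (c & ~a) = 00001111000011110000000000000000
  ((c & ~a) | b) = 00001111111111110000000011111111
  (((c & ~a) | b) & d) = 00000011001100110000000000110011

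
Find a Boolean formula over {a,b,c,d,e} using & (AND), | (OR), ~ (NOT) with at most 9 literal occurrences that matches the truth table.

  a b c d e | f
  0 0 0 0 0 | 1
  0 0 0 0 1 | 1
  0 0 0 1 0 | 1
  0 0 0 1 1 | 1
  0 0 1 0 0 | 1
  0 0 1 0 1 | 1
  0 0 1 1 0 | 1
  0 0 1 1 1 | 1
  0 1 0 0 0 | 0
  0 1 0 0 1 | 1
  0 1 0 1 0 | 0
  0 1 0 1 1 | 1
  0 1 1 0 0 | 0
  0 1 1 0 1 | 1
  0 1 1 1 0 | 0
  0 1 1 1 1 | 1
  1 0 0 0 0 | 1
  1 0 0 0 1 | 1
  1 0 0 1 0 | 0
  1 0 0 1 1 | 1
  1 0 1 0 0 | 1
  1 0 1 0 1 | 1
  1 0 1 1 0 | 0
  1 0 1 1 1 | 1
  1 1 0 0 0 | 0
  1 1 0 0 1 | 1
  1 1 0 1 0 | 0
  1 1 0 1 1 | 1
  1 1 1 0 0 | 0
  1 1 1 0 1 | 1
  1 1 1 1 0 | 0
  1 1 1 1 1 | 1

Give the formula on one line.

((((a & ~d) & ~e) | (~a | e)) & (e | ~b))

  ~d = 11001100110011001100110011001100
  (a & ~d) = 00000000000000001100110011001100
  ~e = 10101010101010101010101010101010
  ((a & ~d) & ~e) = 00000000000000001000100010001000
  ~a = 11111111111111110000000000000000
  (~a | e) = 11111111111111110101010101010101
  (((a & ~d) & ~e) | (~a | e)) = 11111111111111111101110111011101
  ~b = 11111111000000001111111100000000
  (e | ~b) = 11111111010101011111111101010101
  ((((a & ~d) & ~e) | (~a | e)) & (e | ~b)) = 11111111010101011101110101010101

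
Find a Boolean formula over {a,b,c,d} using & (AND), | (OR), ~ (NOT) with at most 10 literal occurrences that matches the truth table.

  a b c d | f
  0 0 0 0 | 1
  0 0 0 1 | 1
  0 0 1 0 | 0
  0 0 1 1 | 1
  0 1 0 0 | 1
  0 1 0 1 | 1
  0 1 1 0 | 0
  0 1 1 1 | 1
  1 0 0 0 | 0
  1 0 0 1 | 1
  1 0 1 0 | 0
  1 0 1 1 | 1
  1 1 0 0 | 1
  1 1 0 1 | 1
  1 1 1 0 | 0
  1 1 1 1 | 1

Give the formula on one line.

((~a | (b | d)) & (d | ((~c | d) & ~d)))

  ~a = 1111111100000000
  (b | d) = 0101111101011111
  (~a | (b | d)) = 1111111101011111
  ~c = 1100110011001100
  (~c | d) = 1101110111011101
  ~d = 1010101010101010
  ((~c | d) & ~d) = 1000100010001000
  (d | ((~c | d) & ~d)) = 1101110111011101
  ((~a | (b | d)) & (d | ((~c | d) & ~d))) = 1101110101011101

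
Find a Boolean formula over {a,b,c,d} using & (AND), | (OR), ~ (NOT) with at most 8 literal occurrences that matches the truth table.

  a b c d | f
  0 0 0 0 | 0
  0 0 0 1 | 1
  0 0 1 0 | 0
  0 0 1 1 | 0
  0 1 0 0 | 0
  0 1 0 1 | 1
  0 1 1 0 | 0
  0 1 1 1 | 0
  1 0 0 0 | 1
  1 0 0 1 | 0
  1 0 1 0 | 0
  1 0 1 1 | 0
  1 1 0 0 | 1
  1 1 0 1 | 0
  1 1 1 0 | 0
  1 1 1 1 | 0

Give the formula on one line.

(((~c & d) & (~c & ~a)) | ((~d & (d | ~c)) & a))

  ~c = 1100110011001100
  (~c & d) = 0100010001000100
  ~a = 1111111100000000
  (~c & ~a) = 1100110000000000
  ((~c & d) & (~c & ~a)) = 0100010000000000
  ~d = 1010101010101010
  (d | ~c) = 1101110111011101
  (~d & (d | ~c)) = 1000100010001000
  ((~d & (d | ~c)) & a) = 0000000010001000
  (((~c & d) & (~c & ~a)) | ((~d & (d | ~c)) & a)) = 0100010010001000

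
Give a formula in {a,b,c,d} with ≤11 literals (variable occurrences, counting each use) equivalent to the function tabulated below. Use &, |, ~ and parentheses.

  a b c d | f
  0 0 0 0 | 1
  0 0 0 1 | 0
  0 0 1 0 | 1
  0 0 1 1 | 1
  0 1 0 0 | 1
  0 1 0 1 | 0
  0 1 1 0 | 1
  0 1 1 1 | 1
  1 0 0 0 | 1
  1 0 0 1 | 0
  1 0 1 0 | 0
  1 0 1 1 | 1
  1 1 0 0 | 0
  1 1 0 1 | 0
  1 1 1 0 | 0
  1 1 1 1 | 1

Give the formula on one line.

  ~b = 1111000011110000
  ~a = 1111111100000000
  (~b & ~a) = 1111000000000000
  (~a & b) = 0000111100000000
  ~c = 1100110011001100
  (~c & ~b) = 1100000011000000
  ((~a & b) | (~c & ~b)) = 1100111111000000
  (d | ((~a & b) | (~c & ~b))) = 1101111111010101
  ((~b & ~a) | (d | ((~a & b) | (~c & ~b)))) = 1111111111010101
  ~d = 1010101010101010
  (c | ~d) = 1011101110111011
  (((~b & ~a) | (d | ((~a & b) | (~c & ~b)))) & (c | ~d)) = 1011101110010001

(((~b & ~a) | (d | ((~a & b) | (~c & ~b)))) & (c | ~d))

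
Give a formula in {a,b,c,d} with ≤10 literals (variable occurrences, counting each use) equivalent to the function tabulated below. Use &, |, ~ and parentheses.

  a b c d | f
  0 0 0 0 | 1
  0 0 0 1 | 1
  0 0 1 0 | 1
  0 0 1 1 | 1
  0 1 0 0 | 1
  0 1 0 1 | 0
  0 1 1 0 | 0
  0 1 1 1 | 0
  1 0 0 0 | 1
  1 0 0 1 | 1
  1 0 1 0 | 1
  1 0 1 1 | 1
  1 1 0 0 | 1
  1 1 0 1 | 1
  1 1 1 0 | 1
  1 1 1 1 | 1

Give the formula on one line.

((a | ~b) | ((~d & ((~b & c) | ~c)) | a))

  ~b = 1111000011110000
  (a | ~b) = 1111000011111111
  ~d = 1010101010101010
  (~b & c) = 0011000000110000
  ~c = 1100110011001100
  ((~b & c) | ~c) = 1111110011111100
  (~d & ((~b & c) | ~c)) = 1010100010101000
  ((~d & ((~b & c) | ~c)) | a) = 1010100011111111
  ((a | ~b) | ((~d & ((~b & c) | ~c)) | a)) = 1111100011111111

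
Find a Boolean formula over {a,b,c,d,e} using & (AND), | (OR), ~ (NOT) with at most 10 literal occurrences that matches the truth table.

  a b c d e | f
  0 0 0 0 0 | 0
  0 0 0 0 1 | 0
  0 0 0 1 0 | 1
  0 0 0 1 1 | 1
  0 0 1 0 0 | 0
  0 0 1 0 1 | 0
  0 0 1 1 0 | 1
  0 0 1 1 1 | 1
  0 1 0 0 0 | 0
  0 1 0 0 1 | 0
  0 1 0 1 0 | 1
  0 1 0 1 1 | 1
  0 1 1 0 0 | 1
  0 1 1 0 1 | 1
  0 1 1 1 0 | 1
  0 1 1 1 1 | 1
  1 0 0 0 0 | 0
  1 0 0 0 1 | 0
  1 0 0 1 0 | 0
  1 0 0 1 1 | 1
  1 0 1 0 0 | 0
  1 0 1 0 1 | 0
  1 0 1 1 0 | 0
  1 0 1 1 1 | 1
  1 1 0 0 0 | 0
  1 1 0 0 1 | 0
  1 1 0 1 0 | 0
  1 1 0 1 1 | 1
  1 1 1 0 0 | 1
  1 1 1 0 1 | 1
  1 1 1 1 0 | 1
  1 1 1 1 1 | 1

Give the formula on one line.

  ~a = 11111111111111110000000000000000
  (e | ~a) = 11111111111111110101010101010101
  (d & (e | ~a)) = 00110011001100110001000100010001
  ~d = 11001100110011001100110011001100
  (a | ~d) = 11001100110011001111111111111111
  (c & b) = 00000000000011110000000000001111
  ((a | ~d) & (c & b)) = 00000000000011000000000000001111
  ((d & (e | ~a)) | ((a | ~d) & (c & b))) = 00110011001111110001000100011111

((d & (e | ~a)) | ((a | ~d) & (c & b)))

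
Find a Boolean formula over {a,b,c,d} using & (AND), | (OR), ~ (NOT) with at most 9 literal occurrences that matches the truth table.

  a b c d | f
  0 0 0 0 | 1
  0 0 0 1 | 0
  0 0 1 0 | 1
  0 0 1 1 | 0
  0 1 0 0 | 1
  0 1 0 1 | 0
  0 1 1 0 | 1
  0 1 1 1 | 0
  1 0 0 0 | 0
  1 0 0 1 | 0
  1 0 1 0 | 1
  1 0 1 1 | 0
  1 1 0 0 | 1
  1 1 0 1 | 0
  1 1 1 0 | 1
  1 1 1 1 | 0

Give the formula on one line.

(((b | c) | (~b & (((~a | c) | d) | (b | ~a)))) & ~d)

  (b | c) = 0011111100111111
  ~b = 1111000011110000
  ~a = 1111111100000000
  (~a | c) = 1111111100110011
  ((~a | c) | d) = 1111111101110111
  (b | ~a) = 1111111100001111
  (((~a | c) | d) | (b | ~a)) = 1111111101111111
  (~b & (((~a | c) | d) | (b | ~a))) = 1111000001110000
  ((b | c) | (~b & (((~a | c) | d) | (b | ~a)))) = 1111111101111111
  ~d = 1010101010101010
  (((b | c) | (~b & (((~a | c) | d) | (b | ~a)))) & ~d) = 1010101000101010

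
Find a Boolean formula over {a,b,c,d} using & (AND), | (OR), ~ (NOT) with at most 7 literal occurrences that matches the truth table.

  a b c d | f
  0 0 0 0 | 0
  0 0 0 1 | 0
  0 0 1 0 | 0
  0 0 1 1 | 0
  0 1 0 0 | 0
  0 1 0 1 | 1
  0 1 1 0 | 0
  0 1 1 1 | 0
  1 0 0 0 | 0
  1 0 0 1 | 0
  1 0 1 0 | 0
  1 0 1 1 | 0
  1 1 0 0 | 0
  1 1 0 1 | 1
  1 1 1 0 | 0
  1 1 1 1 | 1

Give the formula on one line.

(b & (d & ((a | ~d) | (d & ~c))))

  ~d = 1010101010101010
  (a | ~d) = 1010101011111111
  ~c = 1100110011001100
  (d & ~c) = 0100010001000100
  ((a | ~d) | (d & ~c)) = 1110111011111111
  (d & ((a | ~d) | (d & ~c))) = 0100010001010101
  (b & (d & ((a | ~d) | (d & ~c)))) = 0000010000000101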